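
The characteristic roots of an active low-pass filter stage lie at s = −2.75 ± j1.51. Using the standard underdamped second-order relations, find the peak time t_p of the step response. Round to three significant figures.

t_p = π/ω_d with ω_d = 1.51 (the imaginary part), so t_p = 2.08 s.

t_p ≈ 2.08 s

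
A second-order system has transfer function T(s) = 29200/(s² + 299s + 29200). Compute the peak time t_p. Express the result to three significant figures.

t_p ≈ 0.0380 s

Matching coefficients with s² + 2ζω_n s + ω_n² gives ω_n² = 29200 ⇒ ω_n = 171 rad/s, and ζ = 299/(2ω_n) = 0.875.
ω_d = 171·√(1 − 0.875²) = 82.8 rad/s. Then t_p = π/ω_d = 0.0380 s.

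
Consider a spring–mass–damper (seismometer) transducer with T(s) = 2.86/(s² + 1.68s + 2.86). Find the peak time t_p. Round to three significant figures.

Comparing the denominator to s² + 2ζω_n s + ω_n²: ω_n = √2.86 = 1.69 rad/s, and 2ζω_n = 1.68 so ζ = 1.68/(2·1.69) = 0.497.
ω_d = ω_n√(1−ζ²) = 1.47 rad/s. Then t_p = π/ω_d = 2.14 s.

t_p ≈ 2.14 s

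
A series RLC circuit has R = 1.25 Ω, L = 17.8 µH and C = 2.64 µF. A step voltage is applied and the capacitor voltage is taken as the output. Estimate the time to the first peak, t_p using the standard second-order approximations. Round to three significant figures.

For a series RLC circuit (capacitor voltage as output), ω_n = 1/√(LC) = 1/√(17.8 µH · 2.64 µF) = 146000 rad/s.
ζ = (R/2)·√(C/L) = (1.25/2)·√(2.64 µF/17.8 µH) = 0.241.
ω_d = ω_n√(1−ζ²) = 142000 rad/s. t_p = π/ω_d = 0.0000222 s.

t_p ≈ 0.0000222 s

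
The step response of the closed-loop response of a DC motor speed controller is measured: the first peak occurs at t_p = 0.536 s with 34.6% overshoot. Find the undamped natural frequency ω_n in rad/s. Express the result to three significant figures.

The overshoot fixes ζ = −ln(OS)/√(π²+ln²(OS)) = 0.320.
From t_p = π/ω_d, ω_d = π/0.536 = 5.86 rad/s, so ω_n = ω_d/√(1−ζ²) = 6.19 rad/s.

ω_n ≈ 6.19 rad/s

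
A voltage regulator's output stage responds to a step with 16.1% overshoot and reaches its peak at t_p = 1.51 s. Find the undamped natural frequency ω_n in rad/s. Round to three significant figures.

ω_n ≈ 2.41 rad/s

ζ from %OS: ζ = |ln 0.161|/√(π²+ln²0.161) = 0.503.
From t_p = π/ω_d, ω_d = π/1.51 = 2.08 rad/s, so ω_n = ω_d/√(1−ζ²) = 2.41 rad/s.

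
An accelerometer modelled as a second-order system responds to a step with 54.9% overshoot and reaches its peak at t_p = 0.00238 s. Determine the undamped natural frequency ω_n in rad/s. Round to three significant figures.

The overshoot fixes ζ = −ln(OS)/√(π²+ln²(OS)) = 0.187.
t_p = π/ω_d ⇒ ω_d = 1320 rad/s; then ω_n = ω_d/√(1−ζ²) = 1340 rad/s.

ω_n ≈ 1340 rad/s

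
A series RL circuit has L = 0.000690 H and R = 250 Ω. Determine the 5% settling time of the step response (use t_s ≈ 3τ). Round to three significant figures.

τ = L/R = 0.000690/250 = 0.00000276 s.
t_s ≈ 3τ = 0.00000828 s.

t_s ≈ 0.00000828 s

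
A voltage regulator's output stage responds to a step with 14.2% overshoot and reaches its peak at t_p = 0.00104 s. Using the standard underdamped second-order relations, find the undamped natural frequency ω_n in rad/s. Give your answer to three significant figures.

ω_n ≈ 3560 rad/s

From the overshoot, ζ = −ln(OS)/√(π²+ln²(OS)) = 0.528.
From t_p = π/ω_d, ω_d = π/0.00104 = 3020 rad/s, so ω_n = ω_d/√(1−ζ²) = 3560 rad/s.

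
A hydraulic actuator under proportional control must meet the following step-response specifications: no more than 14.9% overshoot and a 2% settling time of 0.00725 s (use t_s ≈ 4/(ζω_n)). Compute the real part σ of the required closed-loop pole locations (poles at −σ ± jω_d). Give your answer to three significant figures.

The settling-time spec alone fixes σ = ζω_n = 4/t_s = 4/0.00725 = 552.
(Overshoot then fixes ζ = 0.518 and hence ω_d = σ·√(1−ζ²)/ζ = 910 rad/s.)

σ ≈ 552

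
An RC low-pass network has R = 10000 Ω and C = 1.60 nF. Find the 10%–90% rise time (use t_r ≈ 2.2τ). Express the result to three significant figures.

t_r ≈ 0.0000352 s

τ = RC = 10000 × 1.60 nF = 0.0000160 s.
t_r ≈ 2.2τ = 0.0000352 s.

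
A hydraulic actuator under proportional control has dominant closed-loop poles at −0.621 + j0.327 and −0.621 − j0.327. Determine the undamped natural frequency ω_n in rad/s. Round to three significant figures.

ω_n ≈ 0.702 rad/s

The poles are at −σ ± jω_d with σ = 0.621 and ω_d = 0.327, so ω_n = √(σ²+ω_d²) = 0.702 rad/s and ζ = σ/ω_n = 0.885.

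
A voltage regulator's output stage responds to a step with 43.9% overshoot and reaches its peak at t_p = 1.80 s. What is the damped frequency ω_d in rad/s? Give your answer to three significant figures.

ω_d ≈ 1.75 rad/s

t_p = π/ω_d, so ω_d = π/1.80 = 1.75 rad/s.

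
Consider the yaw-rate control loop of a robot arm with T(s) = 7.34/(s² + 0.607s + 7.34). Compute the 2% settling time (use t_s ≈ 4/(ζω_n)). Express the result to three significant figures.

Matching coefficients with s² + 2ζω_n s + ω_n² gives ω_n² = 7.34 ⇒ ω_n = 2.71 rad/s, and ζ = 0.607/(2ω_n) = 0.112.
t_s ≈ 4/(ζω_n) = 4/(0.112·2.71) = 13.2 s.

t_s ≈ 13.2 s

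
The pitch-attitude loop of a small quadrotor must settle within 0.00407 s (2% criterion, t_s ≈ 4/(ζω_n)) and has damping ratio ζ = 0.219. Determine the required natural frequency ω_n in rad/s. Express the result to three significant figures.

ω_n ≈ 4490 rad/s

Rearranging t_s ≈ 4/(ζω_n) gives ω_n = 4/(ζ·t_s) = 4/(0.219 × 0.00407) = 4490 rad/s.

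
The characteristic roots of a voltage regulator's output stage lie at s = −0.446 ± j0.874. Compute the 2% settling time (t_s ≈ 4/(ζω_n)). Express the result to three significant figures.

t_s ≈ 8.97 s

For poles at −σ ± jω_d, ζω_n = σ = 0.446, so t_s ≈ 4/σ = 8.97 s.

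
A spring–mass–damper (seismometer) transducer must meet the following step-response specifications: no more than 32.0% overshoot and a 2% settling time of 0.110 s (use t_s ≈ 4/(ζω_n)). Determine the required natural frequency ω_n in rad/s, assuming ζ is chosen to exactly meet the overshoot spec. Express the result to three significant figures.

ω_n ≈ 107 rad/s

Inverting the overshoot relation: ζ = |ln 0.320|/√(π² + ln²0.320) = 0.341.
Then ω_n = 4/(ζ t_s) = 4/(0.341 × 0.110) = 107 rad/s.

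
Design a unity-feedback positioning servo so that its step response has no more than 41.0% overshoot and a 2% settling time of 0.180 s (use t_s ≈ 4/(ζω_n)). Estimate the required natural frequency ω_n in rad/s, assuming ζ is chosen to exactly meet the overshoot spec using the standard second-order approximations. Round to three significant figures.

Inverting the overshoot relation: ζ = |ln 0.410|/√(π² + ln²0.410) = 0.273.
Then ω_n = 4/(ζ t_s) = 4/(0.273 × 0.180) = 81.4 rad/s.

ω_n ≈ 81.4 rad/s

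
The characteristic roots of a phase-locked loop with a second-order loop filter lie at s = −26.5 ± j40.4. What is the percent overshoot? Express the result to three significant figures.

%OS ≈ 12.7%

With σ = 26.5, ω_d = 40.4: ω_n = √(σ²+ω_d²) = 48.3 rad/s, ζ = σ/ω_n = 0.548.
Overshoot: exp(−π·0.548/√(1−0.548²)) = 0.127, i.e. 12.7%.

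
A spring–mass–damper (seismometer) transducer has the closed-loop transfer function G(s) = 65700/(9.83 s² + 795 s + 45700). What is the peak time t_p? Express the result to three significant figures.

Dividing through by 9.83: denominator becomes s² + 80.87 s + 4649.
So ω_n = √4649 = 68.2 rad/s and ζ = 80.87/(2·68.2) = 0.593.
ω_d = ω_n√(1−ζ²) = 54.9 rad/s. t_p = π/ω_d = 0.0572 s.

t_p ≈ 0.0572 s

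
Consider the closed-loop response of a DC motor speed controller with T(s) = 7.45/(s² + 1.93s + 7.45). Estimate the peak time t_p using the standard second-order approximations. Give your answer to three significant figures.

ω_n = √7.45 = 2.73 rad/s; ζ = 1.93/(2·2.73) = 0.354.
The damped frequency ω_d = ω_n√(1−ζ²) = 2.55 rad/s. Then t_p = π/ω_d = 1.23 s.

t_p ≈ 1.23 s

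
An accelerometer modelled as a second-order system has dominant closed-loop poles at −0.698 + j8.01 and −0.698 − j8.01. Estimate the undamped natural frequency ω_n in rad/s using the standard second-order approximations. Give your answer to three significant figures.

ω_n ≈ 8.04 rad/s

With σ = 0.698, ω_d = 8.01: ω_n = √(σ²+ω_d²) = 8.04 rad/s, ζ = σ/ω_n = 0.0868.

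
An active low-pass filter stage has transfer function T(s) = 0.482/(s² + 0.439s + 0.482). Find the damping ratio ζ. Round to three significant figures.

Matching coefficients with s² + 2ζω_n s + ω_n² gives ω_n² = 0.482 ⇒ ω_n = 0.694 rad/s, and ζ = 0.439/(2ω_n) = 0.316.

ζ ≈ 0.316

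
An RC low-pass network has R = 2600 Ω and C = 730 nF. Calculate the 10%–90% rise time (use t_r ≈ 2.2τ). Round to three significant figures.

τ = RC = 2600 × 730 nF = 0.00190 s.
t_r ≈ 2.2τ = 0.00418 s.

t_r ≈ 0.00418 s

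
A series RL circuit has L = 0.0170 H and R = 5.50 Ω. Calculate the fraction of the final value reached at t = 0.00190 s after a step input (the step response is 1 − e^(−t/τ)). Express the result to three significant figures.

y/y_∞ ≈ 0.459

τ = L/R = 0.0170/5.50 = 0.00309 s.
y(t)/y_∞ = 1 − e^(−t/τ) = 1 − e^(−0.00190/0.00309) = 1 − e^(−0.615) = 0.459.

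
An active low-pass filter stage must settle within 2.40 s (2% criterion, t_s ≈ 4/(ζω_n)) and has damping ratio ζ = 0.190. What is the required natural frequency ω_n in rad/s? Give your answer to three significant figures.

Rearranging t_s ≈ 4/(ζω_n) gives ω_n = 4/(ζ·t_s) = 4/(0.190 × 2.40) = 8.77 rad/s.

ω_n ≈ 8.77 rad/s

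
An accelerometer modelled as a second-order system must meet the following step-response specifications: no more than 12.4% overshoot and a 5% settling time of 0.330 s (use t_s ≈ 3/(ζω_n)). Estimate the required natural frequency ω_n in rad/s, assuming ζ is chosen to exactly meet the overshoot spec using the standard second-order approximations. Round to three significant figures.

Inverting the overshoot relation: ζ = |ln 0.124|/√(π² + ln²0.124) = 0.553.
Then ω_n = 3/(ζ t_s) = 3/(0.553 × 0.330) = 16.4 rad/s.

ω_n ≈ 16.4 rad/s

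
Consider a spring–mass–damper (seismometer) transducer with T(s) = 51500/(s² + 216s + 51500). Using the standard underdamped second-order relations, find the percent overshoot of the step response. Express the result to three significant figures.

ω_n = √51500 = 227 rad/s; ζ = 216/(2·227) = 0.476.
Overshoot: exp(−π·0.476/√(1−0.476²)) = 0.183, i.e. 18.3%.

%OS ≈ 18.3%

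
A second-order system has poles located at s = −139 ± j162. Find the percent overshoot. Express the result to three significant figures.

%OS ≈ 6.75%

The poles are at −σ ± jω_d with σ = 139 and ω_d = 162, so ω_n = √(σ²+ω_d²) = 213 rad/s and ζ = σ/ω_n = 0.651.
%OS = 100 e^{−πζ/√(1−ζ²)} with ζ = 0.651 gives 6.75%.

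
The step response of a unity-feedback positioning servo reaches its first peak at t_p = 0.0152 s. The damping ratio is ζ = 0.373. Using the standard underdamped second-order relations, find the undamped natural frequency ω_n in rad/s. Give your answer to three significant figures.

ω_n ≈ 223 rad/s

Peak time t_p = π/ω_d, so ω_d = π/t_p = π/0.0152 = 207 rad/s.
ω_n = ω_d/√(1−ζ²) = 207/√0.861 = 223 rad/s.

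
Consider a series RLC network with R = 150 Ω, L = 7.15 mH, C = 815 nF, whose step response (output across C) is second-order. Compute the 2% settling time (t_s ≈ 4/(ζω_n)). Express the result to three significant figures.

For a series RLC circuit (capacitor voltage as output), ω_n = 1/√(LC) = 1/√(7.15 mH · 815 nF) = 13100 rad/s.
ζ = (R/2)·√(C/L) = (150/2)·√(815 nF/7.15 mH) = 0.801.
t_s ≈ 4/(ζω_n) = 0.000381 s.

t_s ≈ 0.000381 s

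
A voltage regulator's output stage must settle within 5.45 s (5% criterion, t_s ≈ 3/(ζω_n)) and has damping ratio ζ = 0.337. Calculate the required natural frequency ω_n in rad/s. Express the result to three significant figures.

Rearranging t_s ≈ 3/(ζω_n) gives ω_n = 3/(ζ·t_s) = 3/(0.337 × 5.45) = 1.63 rad/s.

ω_n ≈ 1.63 rad/s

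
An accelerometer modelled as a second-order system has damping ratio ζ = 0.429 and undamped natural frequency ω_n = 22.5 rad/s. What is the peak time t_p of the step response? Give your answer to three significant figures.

t_p ≈ 0.155 s

The damped frequency is ω_d = ω_n√(1−ζ²) = 22.5·√(1−0.184) = 20.3 rad/s.
Peak time t_p = π/ω_d = π/20.3 = 0.155 s.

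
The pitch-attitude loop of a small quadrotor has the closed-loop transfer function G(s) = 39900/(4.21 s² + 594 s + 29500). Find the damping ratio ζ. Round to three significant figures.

ζ ≈ 0.843

Dividing through by 4.21: denominator becomes s² + 141.1 s + 7007.
So ω_n = √7007 = 83.7 rad/s and ζ = 141.1/(2·83.7) = 0.843.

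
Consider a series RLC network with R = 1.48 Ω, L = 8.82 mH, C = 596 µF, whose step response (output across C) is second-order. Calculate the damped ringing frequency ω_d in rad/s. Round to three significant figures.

For a series RLC circuit (capacitor voltage as output), ω_n = 1/√(LC) = 1/√(8.82 mH · 596 µF) = 436 rad/s.
ζ = (R/2)·√(C/L) = (1.48/2)·√(596 µF/8.82 mH) = 0.192.
ω_d = 436·√(1 − 0.192²) = 428 rad/s.

ω_d ≈ 428 rad/s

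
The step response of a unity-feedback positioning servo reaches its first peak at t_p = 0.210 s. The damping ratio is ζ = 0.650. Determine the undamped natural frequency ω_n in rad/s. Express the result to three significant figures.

ω_n ≈ 19.7 rad/s

Peak time t_p = π/ω_d, so ω_d = π/t_p = π/0.210 = 15.0 rad/s.
ω_n = ω_d/√(1−ζ²) = 15.0/√0.577 = 19.7 rad/s.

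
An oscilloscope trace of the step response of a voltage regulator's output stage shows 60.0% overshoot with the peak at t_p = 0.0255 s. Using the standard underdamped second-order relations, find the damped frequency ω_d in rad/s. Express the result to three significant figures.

ω_d ≈ 123 rad/s

t_p = π/ω_d, so ω_d = π/0.0255 = 123 rad/s.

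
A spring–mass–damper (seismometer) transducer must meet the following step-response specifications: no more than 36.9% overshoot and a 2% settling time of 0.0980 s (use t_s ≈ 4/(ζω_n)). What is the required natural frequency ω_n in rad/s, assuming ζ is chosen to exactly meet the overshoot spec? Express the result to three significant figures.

ω_n ≈ 135 rad/s

From %OS = 100·exp(−πζ/√(1−ζ²)), invert to get ζ = −ln(OS)/√(π² + ln²(OS)) with OS = 0.369.
−ln 0.369 = 0.9970, so ζ = 0.9970/√(π² + 0.9939) = 0.302.
From t_s ≈ 4/(ζω_n): ω_n = 4/(ζ·t_s) = 4/(0.302·0.0980) = 135 rad/s.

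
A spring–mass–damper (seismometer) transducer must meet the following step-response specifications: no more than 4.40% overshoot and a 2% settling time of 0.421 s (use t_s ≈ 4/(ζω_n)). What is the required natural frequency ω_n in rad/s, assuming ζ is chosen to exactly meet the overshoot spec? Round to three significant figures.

ω_n ≈ 13.5 rad/s

Inverting the overshoot relation: ζ = |ln 0.0440|/√(π² + ln²0.0440) = 0.705.
Then ω_n = 4/(ζ t_s) = 4/(0.705 × 0.421) = 13.5 rad/s.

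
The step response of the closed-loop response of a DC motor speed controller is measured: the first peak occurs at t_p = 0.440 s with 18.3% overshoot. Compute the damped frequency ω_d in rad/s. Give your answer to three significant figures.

t_p = π/ω_d, so ω_d = π/0.440 = 7.14 rad/s.

ω_d ≈ 7.14 rad/s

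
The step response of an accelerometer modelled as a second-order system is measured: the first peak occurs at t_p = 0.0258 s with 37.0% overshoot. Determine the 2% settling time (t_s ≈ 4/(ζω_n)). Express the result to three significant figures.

t_s ≈ 0.104 s

ζ from %OS: ζ = |ln 0.370|/√(π²+ln²0.370) = 0.302.
From t_p = π/ω_d, ω_d = π/0.0258 = 122 rad/s, so ω_n = ω_d/√(1−ζ²) = 128 rad/s.
t_s ≈ 4/(ζω_n) = 4/(0.302·128) = 0.104 s.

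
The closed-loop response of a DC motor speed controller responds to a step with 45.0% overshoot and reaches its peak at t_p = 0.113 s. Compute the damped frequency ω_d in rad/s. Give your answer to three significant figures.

t_p = π/ω_d, so ω_d = π/0.113 = 27.8 rad/s.

ω_d ≈ 27.8 rad/s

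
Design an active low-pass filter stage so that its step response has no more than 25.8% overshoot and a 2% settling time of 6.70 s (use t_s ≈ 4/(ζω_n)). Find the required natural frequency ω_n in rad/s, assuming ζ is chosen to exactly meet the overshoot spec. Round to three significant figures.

From %OS = 100·exp(−πζ/√(1−ζ²)), invert to get ζ = −ln(OS)/√(π² + ln²(OS)) with OS = 0.258.
−ln 0.258 = 1.355, so ζ = 1.355/√(π² + 1.835) = 0.396.
Then ω_n = 4/(ζ t_s) = 4/(0.396 × 6.70) = 1.51 rad/s.

ω_n ≈ 1.51 rad/s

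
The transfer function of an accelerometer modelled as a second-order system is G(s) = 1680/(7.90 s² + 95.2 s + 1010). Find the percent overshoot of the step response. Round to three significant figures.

%OS ≈ 13.8%

Dividing through by 7.90: denominator becomes s² + 12.05 s + 127.8.
So ω_n = √127.8 = 11.3 rad/s and ζ = 12.05/(2·11.3) = 0.533.
%OS = 100·exp(−πζ/√(1−ζ²)) = 13.8%.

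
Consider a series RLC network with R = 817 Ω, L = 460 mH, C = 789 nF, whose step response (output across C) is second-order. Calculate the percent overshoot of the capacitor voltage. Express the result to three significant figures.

For a series RLC circuit (capacitor voltage as output), ω_n = 1/√(LC) = 1/√(460 mH · 789 nF) = 1660 rad/s.
ζ = (R/2)·√(C/L) = (817/2)·√(789 nF/460 mH) = 0.535.
%OS = 100·exp(−πζ/√(1−ζ²)) = 13.7%.

%OS ≈ 13.7%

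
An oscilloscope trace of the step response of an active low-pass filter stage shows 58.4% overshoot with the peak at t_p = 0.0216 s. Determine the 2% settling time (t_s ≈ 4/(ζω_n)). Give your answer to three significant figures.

t_s ≈ 0.161 s

The overshoot fixes ζ = −ln(OS)/√(π²+ln²(OS)) = 0.169.
From t_p = π/ω_d, ω_d = π/0.0216 = 145 rad/s, so ω_n = ω_d/√(1−ζ²) = 148 rad/s.
t_s ≈ 4/(ζω_n) = 4/(0.169·148) = 0.161 s.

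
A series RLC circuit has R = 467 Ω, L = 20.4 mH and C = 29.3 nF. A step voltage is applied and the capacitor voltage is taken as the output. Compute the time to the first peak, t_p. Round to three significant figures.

For a series RLC circuit (capacitor voltage as output), ω_n = 1/√(LC) = 1/√(20.4 mH · 29.3 nF) = 40900 rad/s.
ζ = (R/2)·√(C/L) = (467/2)·√(29.3 nF/20.4 mH) = 0.280.
ω_d = ω_n√(1−ζ²) = 39300 rad/s. t_p = π/ω_d = 0.0000800 s.

t_p ≈ 0.0000800 s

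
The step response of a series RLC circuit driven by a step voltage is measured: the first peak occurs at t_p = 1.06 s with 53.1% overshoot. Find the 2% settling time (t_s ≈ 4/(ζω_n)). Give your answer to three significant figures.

The overshoot fixes ζ = −ln(OS)/√(π²+ln²(OS)) = 0.198.
From t_p = π/ω_d, ω_d = π/1.06 = 2.96 rad/s, so ω_n = ω_d/√(1−ζ²) = 3.02 rad/s.
t_s ≈ 4/(ζω_n) = 4/(0.198·3.02) = 6.70 s.

t_s ≈ 6.70 s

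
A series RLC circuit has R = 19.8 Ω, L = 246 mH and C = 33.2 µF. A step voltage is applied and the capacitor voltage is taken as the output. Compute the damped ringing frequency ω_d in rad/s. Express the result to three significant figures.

ω_d ≈ 348 rad/s

For a series RLC circuit (capacitor voltage as output), ω_n = 1/√(LC) = 1/√(246 mH · 33.2 µF) = 350 rad/s.
ζ = (R/2)·√(C/L) = (19.8/2)·√(33.2 µF/246 mH) = 0.115.
ω_d = 350·√(1 − 0.115²) = 348 rad/s.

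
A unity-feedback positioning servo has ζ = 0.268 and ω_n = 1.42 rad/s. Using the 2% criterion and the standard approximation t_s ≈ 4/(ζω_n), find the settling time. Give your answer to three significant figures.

t_s ≈ 10.5 s

t_s ≈ 4/(ζω_n) = 4/(0.268 × 1.42) = 10.5 s.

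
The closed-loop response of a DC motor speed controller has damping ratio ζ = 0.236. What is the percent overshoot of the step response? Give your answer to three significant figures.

For an underdamped second-order system, %OS = 100·exp(−πζ/√(1−ζ²)).
πζ/√(1−ζ²) = π·0.236/√(1−0.0557) = 0.7630, so %OS = 100·e^(−0.7630) = 46.6%.

%OS ≈ 46.6%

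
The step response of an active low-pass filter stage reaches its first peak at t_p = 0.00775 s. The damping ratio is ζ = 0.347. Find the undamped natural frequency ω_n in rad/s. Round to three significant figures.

ω_n ≈ 432 rad/s

Peak time t_p = π/ω_d, so ω_d = π/t_p = π/0.00775 = 405 rad/s.
ω_n = ω_d/√(1−ζ²) = 405/√0.880 = 432 rad/s.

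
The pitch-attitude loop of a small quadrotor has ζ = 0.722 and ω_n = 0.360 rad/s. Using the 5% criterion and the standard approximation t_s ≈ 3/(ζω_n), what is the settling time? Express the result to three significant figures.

t_s ≈ 11.5 s

t_s ≈ 3/(ζω_n) = 3/(0.722 × 0.360) = 11.5 s.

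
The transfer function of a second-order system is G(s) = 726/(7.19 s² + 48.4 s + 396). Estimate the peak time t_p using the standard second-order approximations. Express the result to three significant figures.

Dividing through by 7.19: denominator becomes s² + 6.732 s + 55.08.
So ω_n = √55.08 = 7.42 rad/s and ζ = 6.732/(2·7.42) = 0.454.
ω_d = 7.42·√(1 − 0.454²) = 6.61 rad/s. t_p = π/ω_d = 0.475 s.

t_p ≈ 0.475 s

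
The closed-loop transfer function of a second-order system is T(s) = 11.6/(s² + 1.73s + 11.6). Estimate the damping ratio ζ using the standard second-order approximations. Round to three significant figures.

Matching coefficients with s² + 2ζω_n s + ω_n² gives ω_n² = 11.6 ⇒ ω_n = 3.41 rad/s, and ζ = 1.73/(2ω_n) = 0.254.

ζ ≈ 0.254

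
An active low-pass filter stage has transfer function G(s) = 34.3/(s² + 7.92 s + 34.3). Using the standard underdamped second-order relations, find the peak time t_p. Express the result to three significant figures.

Matching coefficients with s² + 2ζω_n s + ω_n² gives ω_n² = 34.3 ⇒ ω_n = 5.86 rad/s, and ζ = 7.92/(2ω_n) = 0.676.
ω_d = ω_n√(1−ζ²) = 4.31 rad/s. Then t_p = π/ω_d = 0.728 s.

t_p ≈ 0.728 s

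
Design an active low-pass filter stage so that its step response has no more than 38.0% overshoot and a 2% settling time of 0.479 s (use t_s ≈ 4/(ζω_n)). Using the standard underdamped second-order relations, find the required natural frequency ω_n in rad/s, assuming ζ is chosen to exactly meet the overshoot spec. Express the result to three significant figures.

ζ = −ln(OS)/√(π² + (ln OS)²). With OS = 0.380, ln OS = −0.9676 and ζ = 0.9676/3.287 = 0.294.
Then ω_n = 4/(ζ t_s) = 4/(0.294 × 0.479) = 28.4 rad/s.

ω_n ≈ 28.4 rad/s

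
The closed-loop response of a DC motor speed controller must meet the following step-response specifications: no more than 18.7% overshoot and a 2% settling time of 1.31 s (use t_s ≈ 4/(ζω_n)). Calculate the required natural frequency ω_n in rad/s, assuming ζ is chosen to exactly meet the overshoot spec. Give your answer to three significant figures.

ζ = −ln(OS)/√(π² + (ln OS)²). With OS = 0.187, ln OS = −1.677 and ζ = 1.677/3.561 = 0.471.
Then ω_n = 4/(ζ t_s) = 4/(0.471 × 1.31) = 6.49 rad/s.

ω_n ≈ 6.49 rad/s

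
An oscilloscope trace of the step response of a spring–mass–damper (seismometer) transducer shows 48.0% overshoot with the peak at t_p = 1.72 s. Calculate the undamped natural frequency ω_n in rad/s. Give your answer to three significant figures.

ω_n ≈ 1.88 rad/s

ζ from %OS: ζ = |ln 0.480|/√(π²+ln²0.480) = 0.228.
From t_p = π/ω_d, ω_d = π/1.72 = 1.83 rad/s, so ω_n = ω_d/√(1−ζ²) = 1.88 rad/s.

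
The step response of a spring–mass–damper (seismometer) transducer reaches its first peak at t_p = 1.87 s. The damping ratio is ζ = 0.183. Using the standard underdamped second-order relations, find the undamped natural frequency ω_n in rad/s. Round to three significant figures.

ω_n ≈ 1.71 rad/s

Peak time t_p = π/ω_d, so ω_d = π/t_p = π/1.87 = 1.68 rad/s.
ω_n = ω_d/√(1−ζ²) = 1.68/√0.967 = 1.71 rad/s.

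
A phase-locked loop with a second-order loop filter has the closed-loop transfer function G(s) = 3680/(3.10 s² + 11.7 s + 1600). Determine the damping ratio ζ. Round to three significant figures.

ζ ≈ 0.0831

Dividing through by 3.10: denominator becomes s² + 3.774 s + 516.1.
So ω_n = √516.1 = 22.7 rad/s and ζ = 3.774/(2·22.7) = 0.0831.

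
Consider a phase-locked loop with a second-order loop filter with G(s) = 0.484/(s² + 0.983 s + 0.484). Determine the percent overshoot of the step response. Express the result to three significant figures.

%OS ≈ 4.35%

ω_n = √0.484 = 0.696 rad/s; ζ = 0.983/(2·0.696) = 0.706.
Overshoot: exp(−π·0.706/√(1−0.706²)) = 0.0435, i.e. 4.35%.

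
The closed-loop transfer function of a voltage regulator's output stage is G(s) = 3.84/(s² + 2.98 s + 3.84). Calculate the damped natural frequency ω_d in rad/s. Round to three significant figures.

ω_n = √3.84 = 1.96 rad/s; ζ = 2.98/(2·1.96) = 0.760.
ω_d = ω_n√(1−ζ²) = 1.27 rad/s.

ω_d ≈ 1.27 rad/s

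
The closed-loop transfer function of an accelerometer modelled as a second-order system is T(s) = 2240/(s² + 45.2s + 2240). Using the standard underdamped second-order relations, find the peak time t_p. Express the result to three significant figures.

t_p ≈ 0.0755 s

Comparing the denominator to s² + 2ζω_n s + ω_n²: ω_n = √2240 = 47.3 rad/s, and 2ζω_n = 45.2 so ζ = 45.2/(2·47.3) = 0.478.
The damped frequency ω_d = ω_n√(1−ζ²) = 41.6 rad/s. Then t_p = π/ω_d = 0.0755 s.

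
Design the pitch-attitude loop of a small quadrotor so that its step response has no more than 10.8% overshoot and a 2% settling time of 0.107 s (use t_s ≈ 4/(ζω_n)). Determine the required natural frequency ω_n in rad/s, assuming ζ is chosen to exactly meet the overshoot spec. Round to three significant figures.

ω_n ≈ 64.7 rad/s

Inverting the overshoot relation: ζ = |ln 0.108|/√(π² + ln²0.108) = 0.578.
Then ω_n = 4/(ζ t_s) = 4/(0.578 × 0.107) = 64.7 rad/s.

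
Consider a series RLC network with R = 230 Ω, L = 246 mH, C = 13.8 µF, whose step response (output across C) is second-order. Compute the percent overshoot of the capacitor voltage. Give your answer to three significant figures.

%OS ≈ 0.486%

For a series RLC circuit (capacitor voltage as output), ω_n = 1/√(LC) = 1/√(246 mH · 13.8 µF) = 543 rad/s.
ζ = (R/2)·√(C/L) = (230/2)·√(13.8 µF/246 mH) = 0.861.
%OS = 100·exp(−πζ/√(1−ζ²)) = 0.486%.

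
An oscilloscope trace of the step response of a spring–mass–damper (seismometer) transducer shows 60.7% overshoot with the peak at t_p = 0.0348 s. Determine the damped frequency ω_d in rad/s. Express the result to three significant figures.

ω_d ≈ 90.3 rad/s

t_p = π/ω_d, so ω_d = π/0.0348 = 90.3 rad/s.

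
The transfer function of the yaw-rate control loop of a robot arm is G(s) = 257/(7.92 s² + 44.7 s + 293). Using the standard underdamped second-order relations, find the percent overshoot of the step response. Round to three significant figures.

Dividing through by 7.92: denominator becomes s² + 5.644 s + 36.99.
So ω_n = √36.99 = 6.08 rad/s and ζ = 5.644/(2·6.08) = 0.464.
Overshoot: exp(−π·0.464/√(1−0.464²)) = 0.193, i.e. 19.3%.

%OS ≈ 19.3%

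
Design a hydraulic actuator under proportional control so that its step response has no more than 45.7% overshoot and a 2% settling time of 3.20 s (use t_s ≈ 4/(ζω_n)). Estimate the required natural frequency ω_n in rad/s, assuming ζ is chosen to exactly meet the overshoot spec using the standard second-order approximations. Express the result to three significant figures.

From %OS = 100·exp(−πζ/√(1−ζ²)), invert to get ζ = −ln(OS)/√(π² + ln²(OS)) with OS = 0.457.
−ln 0.457 = 0.7831, so ζ = 0.7831/√(π² + 0.6132) = 0.242.
Then ω_n = 4/(ζ t_s) = 4/(0.242 × 3.20) = 5.17 rad/s.

ω_n ≈ 5.17 rad/s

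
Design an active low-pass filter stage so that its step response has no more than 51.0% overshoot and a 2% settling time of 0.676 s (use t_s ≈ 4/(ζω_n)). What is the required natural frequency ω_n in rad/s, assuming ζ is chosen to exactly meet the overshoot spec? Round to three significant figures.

ω_n ≈ 28.2 rad/s

ζ = −ln(OS)/√(π² + (ln OS)²). With OS = 0.510, ln OS = −0.6733 and ζ = 0.6733/3.213 = 0.210.
From t_s ≈ 4/(ζω_n): ω_n = 4/(ζ·t_s) = 4/(0.210·0.676) = 28.2 rad/s.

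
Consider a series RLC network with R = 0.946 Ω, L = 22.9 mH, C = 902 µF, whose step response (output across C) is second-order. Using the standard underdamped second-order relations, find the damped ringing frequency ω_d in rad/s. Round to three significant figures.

For a series RLC circuit (capacitor voltage as output), ω_n = 1/√(LC) = 1/√(22.9 mH · 902 µF) = 220 rad/s.
ζ = (R/2)·√(C/L) = (0.946/2)·√(902 µF/22.9 mH) = 0.0939.
ω_d = ω_n√(1−ζ²) = 219 rad/s.

ω_d ≈ 219 rad/s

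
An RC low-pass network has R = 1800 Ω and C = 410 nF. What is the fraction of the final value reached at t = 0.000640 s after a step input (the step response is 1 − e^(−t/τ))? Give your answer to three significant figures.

τ = RC = 1800 × 410 nF = 0.000738 s.
y(t)/y_∞ = 1 − e^(−t/τ) = 1 − e^(−0.000640/0.000738) = 1 − e^(−0.867) = 0.580.

y/y_∞ ≈ 0.580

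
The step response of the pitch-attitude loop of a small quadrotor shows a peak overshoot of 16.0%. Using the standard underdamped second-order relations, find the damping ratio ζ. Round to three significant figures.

Inverting the overshoot relation: ζ = |ln 0.160|/√(π² + ln²0.160) = 0.504.

ζ ≈ 0.504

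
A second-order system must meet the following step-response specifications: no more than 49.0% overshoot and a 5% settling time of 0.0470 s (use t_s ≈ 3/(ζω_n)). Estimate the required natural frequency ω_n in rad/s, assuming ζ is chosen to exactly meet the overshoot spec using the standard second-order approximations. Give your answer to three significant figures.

ω_n ≈ 288 rad/s

From %OS = 100·exp(−πζ/√(1−ζ²)), invert to get ζ = −ln(OS)/√(π² + ln²(OS)) with OS = 0.490.
−ln 0.490 = 0.7133, so ζ = 0.7133/√(π² + 0.5089) = 0.221.
Then ω_n = 3/(ζ t_s) = 3/(0.221 × 0.0470) = 288 rad/s.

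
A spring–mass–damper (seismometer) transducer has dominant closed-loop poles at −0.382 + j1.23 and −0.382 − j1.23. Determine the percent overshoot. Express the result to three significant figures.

%OS ≈ 37.7%

The poles are at −σ ± jω_d with σ = 0.382 and ω_d = 1.23, so ω_n = √(σ²+ω_d²) = 1.29 rad/s and ζ = σ/ω_n = 0.297.
%OS = 100 e^{−πζ/√(1−ζ²)} with ζ = 0.297 gives 37.7%.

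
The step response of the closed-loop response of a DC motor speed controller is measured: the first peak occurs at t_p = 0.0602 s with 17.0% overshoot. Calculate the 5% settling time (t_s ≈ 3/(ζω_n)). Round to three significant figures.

ζ from %OS: ζ = |ln 0.170|/√(π²+ln²0.170) = 0.491.
t_p = π/ω_d ⇒ ω_d = 52.2 rad/s; then ω_n = ω_d/√(1−ζ²) = 59.9 rad/s.
t_s ≈ 3/(ζω_n) = 3/(0.491·59.9) = 0.102 s.

t_s ≈ 0.102 s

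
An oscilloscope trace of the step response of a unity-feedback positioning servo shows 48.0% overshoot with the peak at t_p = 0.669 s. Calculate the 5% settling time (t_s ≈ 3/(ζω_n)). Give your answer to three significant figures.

t_s ≈ 2.73 s

From the overshoot, ζ = −ln(OS)/√(π²+ln²(OS)) = 0.228.
t_p = π/ω_d ⇒ ω_d = 4.70 rad/s; then ω_n = ω_d/√(1−ζ²) = 4.82 rad/s.
t_s ≈ 3/(ζω_n) = 3/(0.228·4.82) = 2.73 s.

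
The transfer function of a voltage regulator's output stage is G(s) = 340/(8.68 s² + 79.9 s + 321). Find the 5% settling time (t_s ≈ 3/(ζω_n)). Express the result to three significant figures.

Dividing through by 8.68: denominator becomes s² + 9.205 s + 36.98.
So ω_n = √36.98 = 6.08 rad/s and ζ = 9.205/(2·6.08) = 0.757.
t_s ≈ 3/(ζω_n) = 0.652 s.

t_s ≈ 0.652 s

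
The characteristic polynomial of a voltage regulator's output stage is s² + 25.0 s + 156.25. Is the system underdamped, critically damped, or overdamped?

a² − 4b = 25.0² − 4·156.25 = 0 (repeated real root); the system is critically damped.

critically damped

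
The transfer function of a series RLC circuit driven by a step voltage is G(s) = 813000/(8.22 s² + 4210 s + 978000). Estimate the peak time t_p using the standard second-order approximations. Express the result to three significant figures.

Dividing through by 8.22: denominator becomes s² + 512.2 s + 119000.
So ω_n = √119000 = 345 rad/s and ζ = 512.2/(2·345) = 0.742.
ω_d = 345·√(1 − 0.742²) = 231 rad/s. t_p = π/ω_d = 0.0136 s.

t_p ≈ 0.0136 s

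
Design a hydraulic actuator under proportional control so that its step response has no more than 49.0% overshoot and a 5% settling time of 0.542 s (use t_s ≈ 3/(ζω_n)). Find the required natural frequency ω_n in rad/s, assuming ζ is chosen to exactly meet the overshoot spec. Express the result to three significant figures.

ω_n ≈ 25.0 rad/s

ζ = −ln(OS)/√(π² + (ln OS)²). With OS = 0.490, ln OS = −0.7133 and ζ = 0.7133/3.222 = 0.221.
Then ω_n = 3/(ζ t_s) = 3/(0.221 × 0.542) = 25.0 rad/s.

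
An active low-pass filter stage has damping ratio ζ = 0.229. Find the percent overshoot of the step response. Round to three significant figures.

For an underdamped second-order system, %OS = 100·exp(−πζ/√(1−ζ²)).
πζ/√(1−ζ²) = π·0.229/√(1−0.0524) = 0.7391, so %OS = 100·e^(−0.7391) = 47.8%.

%OS ≈ 47.8%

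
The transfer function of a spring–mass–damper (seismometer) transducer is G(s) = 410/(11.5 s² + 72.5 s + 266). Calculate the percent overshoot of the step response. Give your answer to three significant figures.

%OS ≈ 6.55%

Dividing through by 11.5: denominator becomes s² + 6.304 s + 23.13.
So ω_n = √23.13 = 4.81 rad/s and ζ = 6.304/(2·4.81) = 0.655.
%OS = 100·exp(−πζ/√(1−ζ²)) = 6.55%.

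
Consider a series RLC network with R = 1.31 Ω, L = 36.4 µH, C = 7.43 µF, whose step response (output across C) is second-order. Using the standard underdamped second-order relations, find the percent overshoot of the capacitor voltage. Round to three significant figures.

%OS ≈ 37.8%

For a series RLC circuit (capacitor voltage as output), ω_n = 1/√(LC) = 1/√(36.4 µH · 7.43 µF) = 60800 rad/s.
ζ = (R/2)·√(C/L) = (1.31/2)·√(7.43 µF/36.4 µH) = 0.296.
%OS = 100·exp(−πζ/√(1−ζ²)) = 37.8%.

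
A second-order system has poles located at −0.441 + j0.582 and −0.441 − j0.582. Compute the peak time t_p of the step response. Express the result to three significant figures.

t_p ≈ 5.40 s

t_p = π/ω_d with ω_d = 0.582 (the imaginary part), so t_p = 5.40 s.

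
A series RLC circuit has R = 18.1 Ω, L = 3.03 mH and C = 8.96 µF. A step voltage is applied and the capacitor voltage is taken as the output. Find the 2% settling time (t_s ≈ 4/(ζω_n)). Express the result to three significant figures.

For a series RLC circuit (capacitor voltage as output), ω_n = 1/√(LC) = 1/√(3.03 mH · 8.96 µF) = 6070 rad/s.
ζ = (R/2)·√(C/L) = (18.1/2)·√(8.96 µF/3.03 mH) = 0.492.
t_s ≈ 4/(ζω_n) = 0.00134 s.

t_s ≈ 0.00134 s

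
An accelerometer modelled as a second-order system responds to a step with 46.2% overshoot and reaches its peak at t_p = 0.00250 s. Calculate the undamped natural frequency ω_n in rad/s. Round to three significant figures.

From the overshoot, ζ = −ln(OS)/√(π²+ln²(OS)) = 0.239.
From t_p = π/ω_d, ω_d = π/0.00250 = 1260 rad/s, so ω_n = ω_d/√(1−ζ²) = 1290 rad/s.

ω_n ≈ 1290 rad/s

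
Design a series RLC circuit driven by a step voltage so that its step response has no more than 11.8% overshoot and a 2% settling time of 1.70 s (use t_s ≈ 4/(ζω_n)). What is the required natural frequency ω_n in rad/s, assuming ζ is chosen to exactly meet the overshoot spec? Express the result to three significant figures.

From %OS = 100·exp(−πζ/√(1−ζ²)), invert to get ζ = −ln(OS)/√(π² + ln²(OS)) with OS = 0.118.
−ln 0.118 = 2.137, so ζ = 2.137/√(π² + 4.567) = 0.562.
Then ω_n = 4/(ζ t_s) = 4/(0.562 × 1.70) = 4.18 rad/s.

ω_n ≈ 4.18 rad/s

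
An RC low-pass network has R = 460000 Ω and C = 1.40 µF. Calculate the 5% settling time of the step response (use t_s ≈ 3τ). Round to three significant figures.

τ = RC = 460000 × 1.40 µF = 0.644 s.
t_s ≈ 3τ = 1.93 s.

t_s ≈ 1.93 s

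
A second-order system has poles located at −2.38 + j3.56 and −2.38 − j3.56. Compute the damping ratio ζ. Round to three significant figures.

ζ ≈ 0.556

|pole| = ω_n = √(2.38² + 3.56²) = 4.28 rad/s; ζ = cos θ = σ/ω_n = 0.556.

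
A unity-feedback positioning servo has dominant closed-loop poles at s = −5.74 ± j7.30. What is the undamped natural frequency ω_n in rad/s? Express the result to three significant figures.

The poles are at −σ ± jω_d with σ = 5.74 and ω_d = 7.30, so ω_n = √(σ²+ω_d²) = 9.29 rad/s and ζ = σ/ω_n = 0.618.

ω_n ≈ 9.29 rad/s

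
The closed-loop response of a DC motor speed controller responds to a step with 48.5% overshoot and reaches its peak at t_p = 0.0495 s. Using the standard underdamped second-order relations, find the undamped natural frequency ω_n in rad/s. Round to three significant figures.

ω_n ≈ 65.1 rad/s

ζ from %OS: ζ = |ln 0.485|/√(π²+ln²0.485) = 0.224.
t_p = π/ω_d ⇒ ω_d = 63.5 rad/s; then ω_n = ω_d/√(1−ζ²) = 65.1 rad/s.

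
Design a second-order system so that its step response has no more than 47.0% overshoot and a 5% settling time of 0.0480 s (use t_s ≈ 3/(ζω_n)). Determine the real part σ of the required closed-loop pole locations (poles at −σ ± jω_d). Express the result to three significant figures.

The settling-time spec alone fixes σ = ζω_n = 3/t_s = 3/0.0480 = 62.5.
(Overshoot then fixes ζ = 0.234 and hence ω_d = σ·√(1−ζ²)/ζ = 260 rad/s.)

σ ≈ 62.5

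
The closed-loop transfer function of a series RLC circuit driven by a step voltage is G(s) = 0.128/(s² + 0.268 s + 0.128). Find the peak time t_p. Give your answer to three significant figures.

ω_n = √0.128 = 0.358 rad/s; ζ = 0.268/(2·0.358) = 0.375.
The damped frequency ω_d = ω_n√(1−ζ²) = 0.332 rad/s. Then t_p = π/ω_d = 9.47 s.

t_p ≈ 9.47 s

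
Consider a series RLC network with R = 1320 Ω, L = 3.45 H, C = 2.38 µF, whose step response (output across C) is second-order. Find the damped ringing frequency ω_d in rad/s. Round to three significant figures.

ω_d ≈ 292 rad/s

For a series RLC circuit (capacitor voltage as output), ω_n = 1/√(LC) = 1/√(3.45 H · 2.38 µF) = 349 rad/s.
ζ = (R/2)·√(C/L) = (1320/2)·√(2.38 µF/3.45 H) = 0.548.
ω_d = 349·√(1 − 0.548²) = 292 rad/s.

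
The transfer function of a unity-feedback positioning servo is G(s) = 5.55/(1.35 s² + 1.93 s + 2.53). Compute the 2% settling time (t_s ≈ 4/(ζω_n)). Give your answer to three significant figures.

t_s ≈ 5.60 s

Dividing through by 1.35: denominator becomes s² + 1.430 s + 1.874.
So ω_n = √1.874 = 1.37 rad/s and ζ = 1.430/(2·1.37) = 0.522.
t_s ≈ 4/(ζω_n) = 5.60 s.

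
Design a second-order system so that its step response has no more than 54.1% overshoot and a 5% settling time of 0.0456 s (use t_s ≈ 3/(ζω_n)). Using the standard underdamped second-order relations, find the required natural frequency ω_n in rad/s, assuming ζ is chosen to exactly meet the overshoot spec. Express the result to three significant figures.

From %OS = 100·exp(−πζ/√(1−ζ²)), invert to get ζ = −ln(OS)/√(π² + ln²(OS)) with OS = 0.541.
−ln 0.541 = 0.6143, so ζ = 0.6143/√(π² + 0.3774) = 0.192.
From t_s ≈ 3/(ζω_n): ω_n = 3/(ζ·t_s) = 3/(0.192·0.0456) = 343 rad/s.

ω_n ≈ 343 rad/s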